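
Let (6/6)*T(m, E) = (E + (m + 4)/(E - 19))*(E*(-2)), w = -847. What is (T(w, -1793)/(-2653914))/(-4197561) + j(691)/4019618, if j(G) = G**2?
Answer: 89242614382383432523/751282169709276971308 ≈ 0.11879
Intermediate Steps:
T(m, E) = -2*E*(E + (4 + m)/(-19 + E)) (T(m, E) = (E + (m + 4)/(E - 19))*(E*(-2)) = (E + (4 + m)/(-19 + E))*(-2*E) = -2*E*(E + (4 + m)/(-19 + E)))
(T(w, -1793)/(-2653914))/(-4197561) + j(691)/4019618 = ((2*(-1793)*(-4 - 1*(-847) - 1*(-1793)**2 + 19*(-1793))/(-19 - 1793))/(-2653914))/(-4197561) + 691**2/4019618 = ((2*(-1793)*(-4 + 847 - 1*3214849 - 34067)/(-1812))*(-1/2653914))*(-1/4197561) + 477481*(1/4019618) = ((2*(-1793)*(-1/1812)*(-4 + 847 - 3214849 - 34067))*(-1/2653914))*(-1/4197561) + 477481/4019618 = ((2*(-1793)*(-1/1812)*(-3248073))*(-1/2653914))*(-1/4197561) + 477481/4019618 = -1941264963/302*(-1/2653914)*(-1/4197561) + 477481/4019618 = (647088321/267160676)*(-1/4197561) + 477481/4019618 = -215696107/373807744770412 + 477481/4019618 = 89242614382383432523/751282169709276971308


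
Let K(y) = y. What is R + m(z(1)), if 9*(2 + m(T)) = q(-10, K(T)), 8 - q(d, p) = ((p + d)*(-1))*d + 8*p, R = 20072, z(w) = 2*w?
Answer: 20078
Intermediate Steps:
q(d, p) = 8 - 8*p - d*(-d - p) (q(d, p) = 8 - (((p + d)*(-1))*d + 8*p) = 8 - (((d + p)*(-1))*d + 8*p) = 8 - ((-d - p)*d + 8*p) = 8 - (d*(-d - p) + 8*p) = 8 - (8*p + d*(-d - p)) = 8 + (-8*p - d*(-d - p)) = 8 - 8*p - d*(-d - p))
m(T) = 10 - 2*T (m(T) = -2 + (8 + (-10)**2 - 8*T - 10*T)/9 = -2 + (8 + 100 - 8*T - 10*T)/9 = -2 + (108 - 18*T)/9 = -2 + (12 - 2*T) = 10 - 2*T)
R + m(z(1)) = 20072 + (10 - 4) = 20072 + 6 = 20078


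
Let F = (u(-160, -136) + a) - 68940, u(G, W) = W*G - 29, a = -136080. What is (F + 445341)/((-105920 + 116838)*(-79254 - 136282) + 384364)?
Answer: -65513/588209421 ≈ -0.00011138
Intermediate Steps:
u(G, W) = -29 + G*W (u(G, W) = G*W - 29 = -29 + G*W)
F = -183289 (F = ((-29 - 160*(-136)) - 136080) - 68940 = ((-29 + 21760) - 136080) - 68940 = (21731 - 136080) - 68940 = -114349 - 68940 = -183289)
(F + 445341)/((-105920 + 116838)*(-79254 - 136282) + 384364) = (-183289 + 445341)/((-105920 + 116838)*(-79254 - 136282) + 384364) = 262052/(10918*(-215536) + 384364) = 262052/(-2353222048 + 384364) = 262052/(-2352837684) = 262052*(-1/2352837684) = -65513/588209421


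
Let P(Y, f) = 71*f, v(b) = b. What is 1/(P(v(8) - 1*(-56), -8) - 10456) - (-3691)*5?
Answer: 203447919/11024 ≈ 18455.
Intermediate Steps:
1/(P(v(8) - 1*(-56), -8) - 10456) - (-3691)*5 = 1/(71*(-8) - 10456) - (-3691)*5 = 1/(-568 - 10456) - 1*(-18455) = 1/(-11024) + 18455 = -1/11024 + 18455 = 203447919/11024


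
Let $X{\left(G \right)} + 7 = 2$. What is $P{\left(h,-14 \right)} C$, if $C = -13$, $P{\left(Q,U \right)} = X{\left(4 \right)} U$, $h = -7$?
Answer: $-910$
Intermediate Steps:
$X{\left(G \right)} = -5$ ($X{\left(G \right)} = -7 + 2 = -5$)
$P{\left(Q,U \right)} = - 5 U$
$P{\left(h,-14 \right)} C = \left(-5\right) \left(-14\right) \left(-13\right) = 70 \left(-13\right) = -910$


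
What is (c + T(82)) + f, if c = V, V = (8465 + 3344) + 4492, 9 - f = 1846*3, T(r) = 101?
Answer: 10873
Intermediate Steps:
f = -5529 (f = 9 - 1846*3 = 9 - 1*5538 = 9 - 5538 = -5529)
V = 16301 (V = 11809 + 4492 = 16301)
c = 16301
(c + T(82)) + f = (16301 + 101) - 5529 = 16402 - 5529 = 10873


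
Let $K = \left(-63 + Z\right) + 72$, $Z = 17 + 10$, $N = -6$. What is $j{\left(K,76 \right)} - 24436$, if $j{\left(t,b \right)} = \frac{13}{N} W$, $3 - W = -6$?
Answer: $- \frac{48911}{2} \approx -24456.0$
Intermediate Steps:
$Z = 27$
$K = 36$ ($K = \left(-63 + 27\right) + 72 = -36 + 72 = 36$)
$W = 9$ ($W = 3 - -6 = 3 + 6 = 9$)
$j{\left(t,b \right)} = - \frac{39}{2}$ ($j{\left(t,b \right)} = \frac{13}{-6} \cdot 9 = 13 \left(- \frac{1}{6}\right) 9 = \left(- \frac{13}{6}\right) 9 = - \frac{39}{2}$)
$j{\left(K,76 \right)} - 24436 = - \frac{39}{2} - 24436 = - \frac{48911}{2}$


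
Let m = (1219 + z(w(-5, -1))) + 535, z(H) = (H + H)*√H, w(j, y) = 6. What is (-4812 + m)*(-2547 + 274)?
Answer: 6950834 - 27276*√6 ≈ 6.8840e+6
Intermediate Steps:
z(H) = 2*H^(3/2) (z(H) = (2*H)*√H = 2*H^(3/2))
m = 1754 + 12*√6 (m = (1219 + 2*6^(3/2)) + 535 = (1219 + 2*(6*√6)) + 535 = (1219 + 12*√6) + 535 = 1754 + 12*√6 ≈ 1783.4)
(-4812 + m)*(-2547 + 274) = (-4812 + (1754 + 12*√6))*(-2547 + 274) = (-3058 + 12*√6)*(-2273) = 6950834 - 27276*√6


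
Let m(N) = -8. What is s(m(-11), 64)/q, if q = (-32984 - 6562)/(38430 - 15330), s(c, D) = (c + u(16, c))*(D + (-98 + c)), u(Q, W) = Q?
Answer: 431200/2197 ≈ 196.27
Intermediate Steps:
s(c, D) = (16 + c)*(-98 + D + c) (s(c, D) = (c + 16)*(D + (-98 + c)) = (16 + c)*(-98 + D + c))
q = -6591/3850 (q = -39546/23100 = -39546*1/23100 = -6591/3850 ≈ -1.7119)
s(m(-11), 64)/q = (-1568 + (-8)² - 82*(-8) + 16*64 + 64*(-8))/(-6591/3850) = (-1568 + 64 + 656 + 1024 - 512)*(-3850/6591) = -336*(-3850/6591) = 431200/2197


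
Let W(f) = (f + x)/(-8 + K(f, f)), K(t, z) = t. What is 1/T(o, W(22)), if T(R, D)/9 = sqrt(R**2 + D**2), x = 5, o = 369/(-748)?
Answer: 5236*sqrt(1341253)/108641493 ≈ 0.055816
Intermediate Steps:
o = -369/748 (o = 369*(-1/748) = -369/748 ≈ -0.49332)
W(f) = (5 + f)/(-8 + f) (W(f) = (f + 5)/(-8 + f) = (5 + f)/(-8 + f))
T(R, D) = 9*sqrt(D**2 + R**2) (T(R, D) = 9*sqrt(R**2 + D**2) = 9*sqrt(D**2 + R**2))
1/T(o, W(22)) = 1/(9*sqrt(((5 + 22)/(-8 + 22))**2 + (-369/748)**2)) = 1/(9*sqrt((27/14)**2 + 136161/559504)) = 1/(9*sqrt(729/196 + 136161/559504)) = 1/(9*sqrt(108641493/27415696)) = 1/(9*(9*sqrt(1341253)/5236)) = 1/(81*sqrt(1341253)/5236) = 5236*sqrt(1341253)/108641493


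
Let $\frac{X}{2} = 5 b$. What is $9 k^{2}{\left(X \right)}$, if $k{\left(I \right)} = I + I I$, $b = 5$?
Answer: $58522500$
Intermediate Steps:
$X = 50$ ($X = 2 \cdot 5 \cdot 5 = 2 \cdot 25 = 50$)
$k{\left(I \right)} = I + I^{2}$
$9 k^{2}{\left(X \right)} = 9 \left(50 \left(1 + 50\right)\right)^{2} = 9 \left(50 \cdot 51\right)^{2} = 9 \cdot 2550^{2} = 9 \cdot 6502500 = 58522500$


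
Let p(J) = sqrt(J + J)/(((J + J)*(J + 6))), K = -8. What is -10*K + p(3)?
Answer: 80 + sqrt(6)/54 ≈ 80.045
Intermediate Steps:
p(J) = sqrt(2)/(2*sqrt(J)*(6 + J)) (p(J) = sqrt(2*J)/(((2*J)*(6 + J))) = (sqrt(2)*sqrt(J))/((2*J*(6 + J))) = (sqrt(2)*sqrt(J))*(1/(2*J*(6 + J))) = sqrt(2)/(2*sqrt(J)*(6 + J)))
-10*K + p(3) = -10*(-8) + sqrt(2)/(2*sqrt(3)*(6 + 3)) = 80 + (1/2)*sqrt(2)*(sqrt(3)/3)/9 = 80 + (1/2)*sqrt(2)*(sqrt(3)/3)*(1/9) = 80 + sqrt(6)/54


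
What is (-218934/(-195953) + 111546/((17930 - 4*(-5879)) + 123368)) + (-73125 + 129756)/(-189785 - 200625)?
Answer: 3465310930632423/2101433732742370 ≈ 1.6490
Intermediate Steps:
(-218934/(-195953) + 111546/((17930 - 4*(-5879)) + 123368)) + (-73125 + 129756)/(-189785 - 200625) = (-218934*(-1/195953) + 111546/((17930 + 23516) + 123368)) + 56631/(-390410) = (218934/195953 + 111546/(41446 + 123368)) + 56631*(-1/390410) = (218934/195953 + 111546/164814) - 56631/390410 = (218934/195953 + 111546*(1/164814)) - 56631/390410 = (218934/195953 + 18591/27469) - 56631/390410 = 9656860269/5382632957 - 56631/390410 = 3465310930632423/2101433732742370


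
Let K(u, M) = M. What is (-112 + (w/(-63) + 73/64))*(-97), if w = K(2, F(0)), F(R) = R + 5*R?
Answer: 688215/64 ≈ 10753.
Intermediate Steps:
F(R) = 6*R
w = 0 (w = 6*0 = 0)
(-112 + (w/(-63) + 73/64))*(-97) = (-112 + (0/(-63) + 73/64))*(-97) = (-112 + (0*(-1/63) + 73*(1/64)))*(-97) = (-112 + (0 + 73/64))*(-97) = (-112 + 73/64)*(-97) = -7095/64*(-97) = 688215/64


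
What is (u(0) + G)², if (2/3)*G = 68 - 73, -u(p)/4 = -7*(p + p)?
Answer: 225/4 ≈ 56.250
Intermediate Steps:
u(p) = 56*p (u(p) = -(-28)*(p + p) = -(-28)*2*p = -(-56)*p = 56*p)
G = -15/2 (G = 3*(68 - 73)/2 = (3/2)*(-5) = -15/2 ≈ -7.5000)
(u(0) + G)² = (56*0 - 15/2)² = (0 - 15/2)² = (-15/2)² = 225/4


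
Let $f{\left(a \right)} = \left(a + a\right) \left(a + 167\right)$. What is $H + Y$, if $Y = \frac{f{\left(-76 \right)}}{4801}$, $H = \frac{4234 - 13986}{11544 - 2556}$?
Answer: $- \frac{42785342}{10787847} \approx -3.9661$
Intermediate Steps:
$f{\left(a \right)} = 2 a \left(167 + a\right)$
$H = - \frac{2438}{2247}$ ($H = - \frac{9752}{8988} = \left(-9752\right) \frac{1}{8988} = - \frac{2438}{2247} \approx -1.085$)
$Y = - \frac{13832}{4801}$ ($Y = \frac{2 \left(-76\right) \left(167 - 76\right)}{4801} = 2 \left(-76\right) 91 \cdot \frac{1}{4801} = \left(-13832\right) \frac{1}{4801} = - \frac{13832}{4801} \approx -2.8811$)
$H + Y = - \frac{2438}{2247} - \frac{13832}{4801} = - \frac{42785342}{10787847}$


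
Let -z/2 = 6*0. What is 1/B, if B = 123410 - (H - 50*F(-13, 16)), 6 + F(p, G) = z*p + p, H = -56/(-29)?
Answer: 29/3551284 ≈ 8.1661e-6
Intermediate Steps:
H = 56/29 (H = -56*(-1/29) = 56/29 ≈ 1.9310)
z = 0 (z = -12*0 = -2*0 = 0)
F(p, G) = -6 + p (F(p, G) = -6 + (0*p + p) = -6 + (0 + p) = -6 + p)
B = 3551284/29 (B = 123410 - (56/29 - 50*(-6 - 13)) = 123410 - (56/29 - 50*(-19)) = 123410 - (56/29 + 950) = 123410 - 1*27606/29 = 123410 - 27606/29 = 3551284/29 ≈ 1.2246e+5)
1/B = 1/(3551284/29) = 29/3551284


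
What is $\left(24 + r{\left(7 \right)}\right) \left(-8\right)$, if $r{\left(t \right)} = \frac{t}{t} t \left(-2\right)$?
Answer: $-80$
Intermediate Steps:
$r{\left(t \right)} = - 2 t$ ($r{\left(t \right)} = 1 t \left(-2\right) = t \left(-2\right) = - 2 t$)
$\left(24 + r{\left(7 \right)}\right) \left(-8\right) = \left(24 - 14\right) \left(-8\right) = 10 \left(-8\right) = -80$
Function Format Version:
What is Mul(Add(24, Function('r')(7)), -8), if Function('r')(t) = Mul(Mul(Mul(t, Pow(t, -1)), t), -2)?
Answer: -80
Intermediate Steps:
Function('r')(t) = Mul(-2, t) (Function('r')(t) = Mul(Mul(1, t), -2) = Mul(t, -2) = Mul(-2, t))
Mul(Add(24, Function('r')(7)), -8) = Mul(Add(24, Mul(-2, 7)), -8) = Mul(Add(24, -14), -8) = Mul(10, -8) = -80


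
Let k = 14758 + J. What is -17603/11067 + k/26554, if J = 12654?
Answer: -438667/785757 ≈ -0.55827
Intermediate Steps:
k = 27412 (k = 14758 + 12654 = 27412)
-17603/11067 + k/26554 = -17603/11067 + 27412/26554 = -17603*1/11067 + 27412*(1/26554) = -17603/11067 + 1246/1207 = -438667/785757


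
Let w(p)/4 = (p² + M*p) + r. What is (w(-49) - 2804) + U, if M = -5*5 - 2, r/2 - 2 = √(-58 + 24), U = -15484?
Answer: -3376 + 8*I*√34 ≈ -3376.0 + 46.648*I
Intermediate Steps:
r = 4 + 2*I*√34 (r = 4 + 2*√(-58 + 24) = 4 + 2*√(-34) = 4 + 2*(I*√34) = 4 + 2*I*√34 ≈ 4.0 + 11.662*I)
M = -27 (M = -25 - 2 = -27)
w(p) = 16 - 108*p + 4*p² + 8*I*√34 (w(p) = 4*((p² - 27*p) + (4 + 2*I*√34)) = 4*(4 + p² - 27*p + 2*I*√34) = 16 - 108*p + 4*p² + 8*I*√34)
(w(-49) - 2804) + U = ((16 - 108*(-49) + 4*(-49)² + 8*I*√34) - 2804) - 15484 = ((16 + 5292 + 4*2401 + 8*I*√34) - 2804) - 15484 = ((16 + 5292 + 9604 + 8*I*√34) - 2804) - 15484 = ((14912 + 8*I*√34) - 2804) - 15484 = (12108 + 8*I*√34) - 15484 = -3376 + 8*I*√34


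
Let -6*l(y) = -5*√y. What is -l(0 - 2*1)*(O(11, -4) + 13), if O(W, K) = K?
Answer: -15*I*√2/2 ≈ -10.607*I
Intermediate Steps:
l(y) = 5*√y/6 (l(y) = -(-5)*√y/6 = 5*√y/6)
-l(0 - 2*1)*(O(11, -4) + 13) = -5*√(0 - 2*1)/6*(-4 + 13) = -5*√(0 - 2)/6*9 = -5*√(-2)/6*9 = -5*(I*√2)/6*9 = -5*I*√2/6*9 = -15*I*√2/2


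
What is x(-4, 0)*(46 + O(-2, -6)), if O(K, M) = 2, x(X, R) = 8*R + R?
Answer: 0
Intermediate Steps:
x(X, R) = 9*R
x(-4, 0)*(46 + O(-2, -6)) = (9*0)*(46 + 2) = 0*48 = 0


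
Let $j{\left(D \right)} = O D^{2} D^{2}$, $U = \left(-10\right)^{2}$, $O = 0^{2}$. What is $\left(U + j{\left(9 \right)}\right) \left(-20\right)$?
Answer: $-2000$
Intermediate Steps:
$O = 0$
$U = 100$
$j{\left(D \right)} = 0$ ($j{\left(D \right)} = 0 D^{2} D^{2} = 0 D^{2} = 0$)
$\left(U + j{\left(9 \right)}\right) \left(-20\right) = \left(100 + 0\right) \left(-20\right) = 100 \left(-20\right) = -2000$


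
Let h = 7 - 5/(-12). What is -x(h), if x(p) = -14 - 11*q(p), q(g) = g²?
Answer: 89147/144 ≈ 619.08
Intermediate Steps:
h = 89/12 (h = 7 - 5*(-1/12) = 7 + 5/12 = 89/12 ≈ 7.4167)
x(p) = -14 - 11*p²
-x(h) = -(-14 - 11*(89/12)²) = -(-14 - 11*7921/144) = -(-14 - 87131/144) = -1*(-89147/144) = 89147/144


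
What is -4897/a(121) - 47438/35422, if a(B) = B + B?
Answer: -92470765/4286062 ≈ -21.575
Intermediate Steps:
a(B) = 2*B
-4897/a(121) - 47438/35422 = -4897/(2*121) - 47438/35422 = -4897/242 - 47438*1/35422 = -4897*1/242 - 23719/17711 = -4897/242 - 23719/17711 = -92470765/4286062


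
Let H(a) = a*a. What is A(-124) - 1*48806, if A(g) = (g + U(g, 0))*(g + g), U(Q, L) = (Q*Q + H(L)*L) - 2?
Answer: -3830806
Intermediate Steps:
H(a) = a²
U(Q, L) = -2 + L³ + Q² (U(Q, L) = (Q*Q + L²*L) - 2 = (Q² + L³) - 2 = (L³ + Q²) - 2 = -2 + L³ + Q²)
A(g) = 2*g*(-2 + g + g²) (A(g) = (g + (-2 + 0³ + g²))*(g + g) = (g + (-2 + 0 + g²))*(2*g) = (g + (-2 + g²))*(2*g) = (-2 + g + g²)*(2*g) = 2*g*(-2 + g + g²))
A(-124) - 1*48806 = 2*(-124)*(-2 - 124 + (-124)²) - 1*48806 = 2*(-124)*(-2 - 124 + 15376) - 48806 = 2*(-124)*15250 - 48806 = -3782000 - 48806 = -3830806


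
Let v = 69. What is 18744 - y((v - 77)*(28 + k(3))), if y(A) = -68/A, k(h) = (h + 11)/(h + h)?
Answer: 3411357/182 ≈ 18744.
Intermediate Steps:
k(h) = (11 + h)/(2*h) (k(h) = (11 + h)/((2*h)) = (11 + h)*(1/(2*h)) = (11 + h)/(2*h))
18744 - y((v - 77)*(28 + k(3))) = 18744 - (-68)/((69 - 77)*(28 + (1/2)*(11 + 3)/3)) = 18744 - (-68)/((-8*(28 + (1/2)*(1/3)*14))) = 18744 - (-68)/((-8*(28 + 7/3))) = 18744 - (-68)/((-8*91/3)) = 18744 - (-68)/(-728/3) = 18744 - (-68)*(-3)/728 = 18744 - 1*51/182 = 18744 - 51/182 = 3411357/182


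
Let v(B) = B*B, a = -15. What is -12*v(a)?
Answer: -2700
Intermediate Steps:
v(B) = B**2
-12*v(a) = -12*(-15)**2 = -12*225 = -2700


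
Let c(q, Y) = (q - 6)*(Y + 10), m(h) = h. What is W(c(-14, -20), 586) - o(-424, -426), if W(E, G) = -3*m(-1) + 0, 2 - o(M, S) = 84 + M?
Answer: -339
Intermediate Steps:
o(M, S) = -82 - M (o(M, S) = 2 - (84 + M) = 2 + (-84 - M) = -82 - M)
c(q, Y) = (-6 + q)*(10 + Y)
W(E, G) = 3 (W(E, G) = -3*(-1) + 0 = 3 + 0 = 3)
W(c(-14, -20), 586) - o(-424, -426) = 3 - (-82 - 1*(-424)) = 3 - (-82 + 424) = 3 - 1*342 = 3 - 342 = -339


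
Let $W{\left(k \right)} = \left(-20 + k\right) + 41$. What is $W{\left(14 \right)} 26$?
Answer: $910$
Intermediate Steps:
$W{\left(k \right)} = 21 + k$
$W{\left(14 \right)} 26 = \left(21 + 14\right) 26 = 35 \cdot 26 = 910$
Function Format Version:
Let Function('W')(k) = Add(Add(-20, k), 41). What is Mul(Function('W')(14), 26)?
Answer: 910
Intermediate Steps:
Function('W')(k) = Add(21, k)
Mul(Function('W')(14), 26) = Mul(Add(21, 14), 26) = Mul(35, 26) = 910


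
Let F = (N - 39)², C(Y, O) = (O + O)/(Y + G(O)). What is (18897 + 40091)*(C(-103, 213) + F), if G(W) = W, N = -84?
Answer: 49096184304/55 ≈ 8.9266e+8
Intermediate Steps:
C(Y, O) = 2*O/(O + Y) (C(Y, O) = (O + O)/(Y + O) = (2*O)/(O + Y) = 2*O/(O + Y))
F = 15129 (F = (-84 - 39)² = (-123)² = 15129)
(18897 + 40091)*(C(-103, 213) + F) = (18897 + 40091)*(2*213/(213 - 103) + 15129) = 58988*(2*213/110 + 15129) = 58988*(2*213*(1/110) + 15129) = 58988*(213/55 + 15129) = 58988*(832308/55) = 49096184304/55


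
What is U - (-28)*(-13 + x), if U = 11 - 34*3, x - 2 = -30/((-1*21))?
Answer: -359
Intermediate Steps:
x = 24/7 (x = 2 - 30/((-1*21)) = 2 - 30/(-21) = 2 - 30*(-1/21) = 2 + 10/7 = 24/7 ≈ 3.4286)
U = -91 (U = 11 - 102 = -91)
U - (-28)*(-13 + x) = -91 - (-28)*(-13 + 24/7) = -91 - (-28)*(-67)/7 = -91 - 1*268 = -91 - 268 = -359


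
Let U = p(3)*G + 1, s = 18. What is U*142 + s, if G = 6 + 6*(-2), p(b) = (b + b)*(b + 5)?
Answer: -40736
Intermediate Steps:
p(b) = 2*b*(5 + b) (p(b) = (2*b)*(5 + b) = 2*b*(5 + b))
G = -6 (G = 6 - 12 = -6)
U = -287 (U = (2*3*(5 + 3))*(-6) + 1 = (2*3*8)*(-6) + 1 = 48*(-6) + 1 = -288 + 1 = -287)
U*142 + s = -287*142 + 18 = -40754 + 18 = -40736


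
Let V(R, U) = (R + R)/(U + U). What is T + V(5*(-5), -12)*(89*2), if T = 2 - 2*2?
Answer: 2213/6 ≈ 368.83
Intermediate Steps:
T = -2 (T = 2 - 4 = -2)
V(R, U) = R/U (V(R, U) = (2*R)/((2*U)) = (2*R)*(1/(2*U)) = R/U)
T + V(5*(-5), -12)*(89*2) = -2 + ((5*(-5))/(-12))*(89*2) = -2 - 25*(-1/12)*178 = -2 + (25/12)*178 = -2 + 2225/6 = 2213/6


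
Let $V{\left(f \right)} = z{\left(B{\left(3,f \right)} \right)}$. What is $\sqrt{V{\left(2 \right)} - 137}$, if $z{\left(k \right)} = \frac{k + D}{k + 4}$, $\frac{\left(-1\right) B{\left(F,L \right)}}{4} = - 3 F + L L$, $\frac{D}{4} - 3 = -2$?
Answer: $2 i \sqrt{34} \approx 11.662 i$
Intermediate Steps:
$D = 4$ ($D = 12 + 4 \left(-2\right) = 12 - 8 = 4$)
$B{\left(F,L \right)} = - 4 L^{2} + 12 F$ ($B{\left(F,L \right)} = - 4 \left(- 3 F + L L\right) = - 4 \left(- 3 F + L^{2}\right) = - 4 \left(L^{2} - 3 F\right) = - 4 L^{2} + 12 F$)
$z{\left(k \right)} = 1$ ($z{\left(k \right)} = \frac{k + 4}{k + 4} = \frac{4 + k}{4 + k} = 1$)
$V{\left(f \right)} = 1$
$\sqrt{V{\left(2 \right)} - 137} = \sqrt{1 - 137} = \sqrt{-136} = 2 i \sqrt{34}$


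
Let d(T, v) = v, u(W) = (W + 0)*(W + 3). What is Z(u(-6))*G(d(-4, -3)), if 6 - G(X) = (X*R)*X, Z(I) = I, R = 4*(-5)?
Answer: 3348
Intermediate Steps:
u(W) = W*(3 + W)
R = -20
G(X) = 6 + 20*X² (G(X) = 6 - X*(-20)*X = 6 - (-20*X)*X = 6 - (-20)*X² = 6 + 20*X²)
Z(u(-6))*G(d(-4, -3)) = (-6*(3 - 6))*(6 + 20*(-3)²) = (-6*(-3))*(6 + 20*9) = 18*(6 + 180) = 18*186 = 3348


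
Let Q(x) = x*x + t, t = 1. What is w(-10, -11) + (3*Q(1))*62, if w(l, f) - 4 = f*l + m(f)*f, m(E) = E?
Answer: 607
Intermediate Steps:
Q(x) = 1 + x² (Q(x) = x*x + 1 = x² + 1 = 1 + x²)
w(l, f) = 4 + f² + f*l (w(l, f) = 4 + (f*l + f*f) = 4 + (f*l + f²) = 4 + (f² + f*l) = 4 + f² + f*l)
w(-10, -11) + (3*Q(1))*62 = (4 + (-11)² - 11*(-10)) + (3*(1 + 1²))*62 = (4 + 121 + 110) + (3*(1 + 1))*62 = 235 + (3*2)*62 = 235 + 6*62 = 235 + 372 = 607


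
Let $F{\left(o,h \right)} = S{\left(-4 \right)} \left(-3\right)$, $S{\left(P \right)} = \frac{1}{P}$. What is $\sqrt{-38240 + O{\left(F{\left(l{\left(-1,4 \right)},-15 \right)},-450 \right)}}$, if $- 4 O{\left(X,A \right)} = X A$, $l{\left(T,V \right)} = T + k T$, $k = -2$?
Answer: $\frac{i \sqrt{610490}}{4} \approx 195.33 i$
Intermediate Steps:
$l{\left(T,V \right)} = - T$ ($l{\left(T,V \right)} = T - 2 T = - T$)
$F{\left(o,h \right)} = \frac{3}{4}$ ($F{\left(o,h \right)} = \frac{1}{-4} \left(-3\right) = \left(- \frac{1}{4}\right) \left(-3\right) = \frac{3}{4}$)
$O{\left(X,A \right)} = - \frac{A X}{4}$ ($O{\left(X,A \right)} = - \frac{X A}{4} = - \frac{A X}{4}$)
$\sqrt{-38240 + O{\left(F{\left(l{\left(-1,4 \right)},-15 \right)},-450 \right)}} = \sqrt{-38240 - \left(- \frac{225}{2}\right) \frac{3}{4}} = \sqrt{-38240 + \frac{675}{8}} = \sqrt{- \frac{305245}{8}} = \frac{i \sqrt{610490}}{4}$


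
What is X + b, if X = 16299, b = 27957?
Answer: 44256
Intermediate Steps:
X + b = 16299 + 27957 = 44256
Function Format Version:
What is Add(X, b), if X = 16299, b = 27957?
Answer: 44256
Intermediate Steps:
Add(X, b) = Add(16299, 27957) = 44256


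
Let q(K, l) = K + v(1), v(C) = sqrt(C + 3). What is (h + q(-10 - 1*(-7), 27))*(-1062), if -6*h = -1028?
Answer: -180894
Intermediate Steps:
h = 514/3 (h = -1/6*(-1028) = 514/3 ≈ 171.33)
v(C) = sqrt(3 + C)
q(K, l) = 2 + K (q(K, l) = K + sqrt(3 + 1) = K + sqrt(4) = K + 2 = 2 + K)
(h + q(-10 - 1*(-7), 27))*(-1062) = (514/3 + (2 + (-10 - 1*(-7))))*(-1062) = (514/3 + (2 + (-10 + 7)))*(-1062) = (514/3 + (2 - 3))*(-1062) = (514/3 - 1)*(-1062) = (511/3)*(-1062) = -180894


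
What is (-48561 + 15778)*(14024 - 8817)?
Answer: -170701081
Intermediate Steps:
(-48561 + 15778)*(14024 - 8817) = -32783*5207 = -170701081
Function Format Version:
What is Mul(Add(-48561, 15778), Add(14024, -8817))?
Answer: -170701081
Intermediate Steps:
Mul(Add(-48561, 15778), Add(14024, -8817)) = Mul(-32783, 5207) = -170701081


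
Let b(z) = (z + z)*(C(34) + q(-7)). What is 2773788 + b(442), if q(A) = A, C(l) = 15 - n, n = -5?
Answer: 2785280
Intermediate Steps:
C(l) = 20 (C(l) = 15 - 1*(-5) = 15 + 5 = 20)
b(z) = 26*z (b(z) = (z + z)*(20 - 7) = (2*z)*13 = 26*z)
2773788 + b(442) = 2773788 + 26*442 = 2773788 + 11492 = 2785280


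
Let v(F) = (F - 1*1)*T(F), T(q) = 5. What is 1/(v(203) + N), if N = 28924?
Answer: 1/29934 ≈ 3.3407e-5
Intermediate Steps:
v(F) = -5 + 5*F (v(F) = (F - 1*1)*5 = (F - 1)*5 = (-1 + F)*5 = -5 + 5*F)
1/(v(203) + N) = 1/((-5 + 5*203) + 28924) = 1/((-5 + 1015) + 28924) = 1/(1010 + 28924) = 1/29934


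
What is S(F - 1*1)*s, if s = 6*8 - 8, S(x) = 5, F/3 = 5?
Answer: 200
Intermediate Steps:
F = 15 (F = 3*5 = 15)
s = 40 (s = 48 - 8 = 40)
S(F - 1*1)*s = 5*40 = 200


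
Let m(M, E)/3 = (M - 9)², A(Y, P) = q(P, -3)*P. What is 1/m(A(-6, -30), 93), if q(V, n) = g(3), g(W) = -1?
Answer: 1/1323 ≈ 0.00075586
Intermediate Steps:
q(V, n) = -1
A(Y, P) = -P
m(M, E) = 3*(-9 + M)² (m(M, E) = 3*(M - 9)² = 3*(-9 + M)²)
1/m(A(-6, -30), 93) = 1/(3*(-9 - 1*(-30))²) = 1/(3*(-9 + 30)²) = 1/(3*21²) = 1/(3*441) = 1/1323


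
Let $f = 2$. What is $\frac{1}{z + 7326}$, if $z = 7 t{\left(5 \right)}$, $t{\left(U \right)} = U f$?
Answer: $\frac{1}{7396} \approx 0.00013521$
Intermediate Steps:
$t{\left(U \right)} = 2 U$ ($t{\left(U \right)} = U 2 = 2 U$)
$z = 70$ ($z = 7 \cdot 2 \cdot 5 = 7 \cdot 10 = 70$)
$\frac{1}{z + 7326} = \frac{1}{70 + 7326} = \frac{1}{7396}$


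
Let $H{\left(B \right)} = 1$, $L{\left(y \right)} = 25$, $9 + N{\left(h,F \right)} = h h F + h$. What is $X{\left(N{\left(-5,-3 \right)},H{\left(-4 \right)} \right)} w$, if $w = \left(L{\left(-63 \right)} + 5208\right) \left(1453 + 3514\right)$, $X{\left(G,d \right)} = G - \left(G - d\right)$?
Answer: $25992311$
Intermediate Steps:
$N{\left(h,F \right)} = -9 + h + F h^{2}$ ($N{\left(h,F \right)} = -9 + \left(h h F + h\right) = -9 + \left(h^{2} F + h\right) = -9 + \left(F h^{2} + h\right) = -9 + \left(h + F h^{2}\right) = -9 + h + F h^{2}$)
$X{\left(G,d \right)} = d$
$w = 25992311$ ($w = \left(25 + 5208\right) \left(1453 + 3514\right) = 5233 \cdot 4967 = 25992311$)
$X{\left(N{\left(-5,-3 \right)},H{\left(-4 \right)} \right)} w = 1 \cdot 25992311 = 25992311$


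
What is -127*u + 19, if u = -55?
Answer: 7004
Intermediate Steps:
-127*u + 19 = -127*(-55) + 19 = 6985 + 19 = 7004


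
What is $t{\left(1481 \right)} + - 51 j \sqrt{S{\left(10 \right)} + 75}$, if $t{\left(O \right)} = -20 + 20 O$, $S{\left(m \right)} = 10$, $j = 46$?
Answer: $29600 - 2346 \sqrt{85} \approx 7970.9$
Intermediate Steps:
$t{\left(1481 \right)} + - 51 j \sqrt{S{\left(10 \right)} + 75} = \left(-20 + 20 \cdot 1481\right) + \left(-51\right) 46 \sqrt{10 + 75} = \left(-20 + 29620\right) - 2346 \sqrt{85} = 29600 - 2346 \sqrt{85}$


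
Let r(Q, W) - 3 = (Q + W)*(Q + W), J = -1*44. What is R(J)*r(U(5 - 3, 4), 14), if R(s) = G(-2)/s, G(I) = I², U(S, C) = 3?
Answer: -292/11 ≈ -26.545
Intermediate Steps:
J = -44
R(s) = 4/s (R(s) = (-2)²/s = 4/s)
r(Q, W) = 3 + (Q + W)² (r(Q, W) = 3 + (Q + W)*(Q + W) = 3 + (Q + W)²)
R(J)*r(U(5 - 3, 4), 14) = (4/(-44))*(3 + (3 + 14)²) = (4*(-1/44))*(3 + 17²) = -(3 + 289)/11 = -1/11*292 = -292/11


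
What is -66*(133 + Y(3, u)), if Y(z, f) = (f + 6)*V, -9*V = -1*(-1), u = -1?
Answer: -26224/3 ≈ -8741.3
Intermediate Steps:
V = -⅑ (V = -(-1)*(-1)/9 = -⅑*1 = -⅑ ≈ -0.11111)
Y(z, f) = -⅔ - f/9 (Y(z, f) = (f + 6)*(-⅑) = (6 + f)*(-⅑) = -⅔ - f/9)
-66*(133 + Y(3, u)) = -66*(133 + (-⅔ - ⅑*(-1))) = -66*(133 + (-⅔ + ⅑)) = -66*(133 - 5/9) = -66*1192/9 = -26224/3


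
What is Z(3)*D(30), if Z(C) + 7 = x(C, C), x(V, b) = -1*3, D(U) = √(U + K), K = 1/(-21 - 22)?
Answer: -10*√55427/43 ≈ -54.751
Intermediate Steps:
K = -1/43 (K = 1/(-43) = -1/43 ≈ -0.023256)
D(U) = √(-1/43 + U) (D(U) = √(U - 1/43) = √(-1/43 + U))
x(V, b) = -3
Z(C) = -10 (Z(C) = -7 - 3 = -10)
Z(3)*D(30) = -10*√(-43 + 1849*30)/43 = -10*√(-43 + 55470)/43 = -10*√55427/43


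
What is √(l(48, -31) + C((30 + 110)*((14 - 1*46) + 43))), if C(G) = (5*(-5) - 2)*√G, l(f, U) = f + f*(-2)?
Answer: √(-48 - 54*√385) ≈ 33.28*I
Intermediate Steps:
l(f, U) = -f (l(f, U) = f - 2*f = -f)
C(G) = -27*√G (C(G) = (-25 - 2)*√G = -27*√G)
√(l(48, -31) + C((30 + 110)*((14 - 1*46) + 43))) = √(-1*48 - 27*√(30 + 110)*√((14 - 1*46) + 43)) = √(-48 - 27*2*√35*√((14 - 46) + 43)) = √(-48 - 27*2*√35*√(-32 + 43)) = √(-48 - 27*2*√385) = √(-48 - 54*√385)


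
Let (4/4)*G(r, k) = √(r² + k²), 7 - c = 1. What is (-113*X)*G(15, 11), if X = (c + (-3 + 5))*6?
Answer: -5424*√346 ≈ -1.0089e+5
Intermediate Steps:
c = 6 (c = 7 - 1*1 = 7 - 1 = 6)
X = 48 (X = (6 + (-3 + 5))*6 = (6 + 2)*6 = 8*6 = 48)
G(r, k) = √(k² + r²) (G(r, k) = √(r² + k²) = √(k² + r²))
(-113*X)*G(15, 11) = (-113*48)*√(11² + 15²) = -5424*√(121 + 225) = -5424*√346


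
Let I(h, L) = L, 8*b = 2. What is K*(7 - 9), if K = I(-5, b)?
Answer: -½ ≈ -0.50000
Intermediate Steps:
b = ¼ (b = (⅛)*2 = ¼ ≈ 0.25000)
K = ¼ ≈ 0.25000
K*(7 - 9) = (7 - 9)/4 = (¼)*(-2) = -½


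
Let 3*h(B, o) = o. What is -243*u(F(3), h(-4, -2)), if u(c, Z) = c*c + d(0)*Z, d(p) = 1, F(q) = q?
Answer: -2025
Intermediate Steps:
h(B, o) = o/3
u(c, Z) = Z + c**2 (u(c, Z) = c*c + 1*Z = c**2 + Z = Z + c**2)
-243*u(F(3), h(-4, -2)) = -243*((1/3)*(-2) + 3**2) = -243*(-2/3 + 9) = -243*25/3 = -2025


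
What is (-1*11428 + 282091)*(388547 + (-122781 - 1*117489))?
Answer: 40133097651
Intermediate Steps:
(-1*11428 + 282091)*(388547 + (-122781 - 1*117489)) = (-11428 + 282091)*(388547 + (-122781 - 117489)) = 270663*(388547 - 240270) = 270663*148277 = 40133097651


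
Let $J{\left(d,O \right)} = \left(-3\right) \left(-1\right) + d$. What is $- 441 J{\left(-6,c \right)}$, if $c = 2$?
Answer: $1323$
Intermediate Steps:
$J{\left(d,O \right)} = 3 + d$
$- 441 J{\left(-6,c \right)} = - 441 \left(3 - 6\right) = \left(-441\right) \left(-3\right) = 1323$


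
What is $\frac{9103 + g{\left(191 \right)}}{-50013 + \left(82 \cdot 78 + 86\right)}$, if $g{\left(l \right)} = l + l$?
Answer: $- \frac{9485}{43531} \approx -0.21789$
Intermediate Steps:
$g{\left(l \right)} = 2 l$
$\frac{9103 + g{\left(191 \right)}}{-50013 + \left(82 \cdot 78 + 86\right)} = \frac{9103 + 2 \cdot 191}{-50013 + \left(82 \cdot 78 + 86\right)} = \frac{9103 + 382}{-50013 + \left(6396 + 86\right)} = \frac{9485}{-50013 + 6482} = \frac{9485}{-43531} = 9485 \left(- \frac{1}{43531}\right) = - \frac{9485}{43531}$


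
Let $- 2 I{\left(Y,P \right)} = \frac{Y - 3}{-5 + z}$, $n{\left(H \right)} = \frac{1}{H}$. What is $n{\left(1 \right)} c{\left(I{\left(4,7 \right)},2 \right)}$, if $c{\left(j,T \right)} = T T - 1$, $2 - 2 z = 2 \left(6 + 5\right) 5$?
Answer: $3$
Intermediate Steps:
$z = -54$ ($z = 1 - \frac{2 \left(6 + 5\right) 5}{2} = 1 - \frac{2 \cdot 11 \cdot 5}{2} = 1 - \frac{22 \cdot 5}{2} = 1 - 55 = -54$)
$I{\left(Y,P \right)} = - \frac{3}{118} + \frac{Y}{118}$ ($I{\left(Y,P \right)} = - \frac{\left(Y - 3\right) \frac{1}{-5 - 54}}{2} = - \frac{\left(-3 + Y\right) \frac{1}{-59}}{2} = - \frac{\left(-3 + Y\right) \left(- \frac{1}{59}\right)}{2} = - \frac{\frac{3}{59} - \frac{Y}{59}}{2} = - \frac{3}{118} + \frac{Y}{118}$)
$c{\left(j,T \right)} = -1 + T^{2}$ ($c{\left(j,T \right)} = T^{2} - 1 = -1 + T^{2}$)
$n{\left(1 \right)} c{\left(I{\left(4,7 \right)},2 \right)} = \frac{-1 + 2^{2}}{1} = 1 \left(-1 + 4\right) = 1 \cdot 3 = 3$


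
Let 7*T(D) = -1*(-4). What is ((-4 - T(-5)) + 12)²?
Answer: 2704/49 ≈ 55.184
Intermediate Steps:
T(D) = 4/7 (T(D) = (-1*(-4))/7 = (⅐)*4 = 4/7)
((-4 - T(-5)) + 12)² = ((-4 - 1*4/7) + 12)² = ((-4 - 4/7) + 12)² = (-32/7 + 12)² = (52/7)² = 2704/49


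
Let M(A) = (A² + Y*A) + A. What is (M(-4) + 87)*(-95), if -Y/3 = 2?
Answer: -11685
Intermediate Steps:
Y = -6 (Y = -3*2 = -6)
M(A) = A² - 5*A (M(A) = (A² - 6*A) + A = A² - 5*A)
(M(-4) + 87)*(-95) = (-4*(-5 - 4) + 87)*(-95) = (-4*(-9) + 87)*(-95) = (36 + 87)*(-95) = 123*(-95) = -11685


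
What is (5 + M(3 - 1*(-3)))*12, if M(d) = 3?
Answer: 96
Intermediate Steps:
(5 + M(3 - 1*(-3)))*12 = (5 + 3)*12 = 8*12 = 96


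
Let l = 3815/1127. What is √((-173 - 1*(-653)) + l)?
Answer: 5*√501193/161 ≈ 21.986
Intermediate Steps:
l = 545/161 (l = 3815*(1/1127) = 545/161 ≈ 3.3851)
√((-173 - 1*(-653)) + l) = √((-173 - 1*(-653)) + 545/161) = √((-173 + 653) + 545/161) = √(480 + 545/161) = √(77825/161) = 5*√501193/161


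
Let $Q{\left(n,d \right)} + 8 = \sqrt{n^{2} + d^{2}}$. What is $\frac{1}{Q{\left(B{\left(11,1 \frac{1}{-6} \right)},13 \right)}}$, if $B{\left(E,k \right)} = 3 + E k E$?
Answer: $\frac{288}{14389} + \frac{6 \sqrt{16693}}{14389} \approx 0.07389$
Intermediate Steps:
$B{\left(E,k \right)} = 3 + k E^{2}$
$Q{\left(n,d \right)} = -8 + \sqrt{d^{2} + n^{2}}$ ($Q{\left(n,d \right)} = -8 + \sqrt{n^{2} + d^{2}} = -8 + \sqrt{d^{2} + n^{2}}$)
$\frac{1}{Q{\left(B{\left(11,1 \frac{1}{-6} \right)},13 \right)}} = \frac{1}{-8 + \sqrt{13^{2} + \left(3 + 1 \frac{1}{-6} \cdot 11^{2}\right)^{2}}} = \frac{1}{-8 + \sqrt{169 + \left(3 + 1 \left(- \frac{1}{6}\right) 121\right)^{2}}} = \frac{1}{-8 + \sqrt{169 + \left(3 - \frac{121}{6}\right)^{2}}} = \frac{1}{-8 + \sqrt{169 + \left(- \frac{103}{6}\right)^{2}}} = \frac{1}{-8 + \sqrt{169 + \frac{10609}{36}}} = \frac{1}{-8 + \sqrt{\frac{16693}{36}}} = \frac{1}{-8 + \frac{\sqrt{16693}}{6}}$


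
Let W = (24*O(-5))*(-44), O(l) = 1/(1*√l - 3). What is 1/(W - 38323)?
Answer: -266677/10159716607 - 528*I*√5/10159716607 ≈ -2.6248e-5 - 1.1621e-7*I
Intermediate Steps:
O(l) = 1/(-3 + √l) (O(l) = 1/(√l - 3) = 1/(-3 + √l))
W = -1056/(-3 + I*√5) (W = (24/(-3 + √(-5)))*(-44) = (24/(-3 + I*√5))*(-44) = -1056/(-3 + I*√5) ≈ 226.29 + 168.66*I)
1/(W - 38323) = 1/((1584/7 + 528*I*√5/7) - 38323) = 1/(-266677/7 + 528*I*√5/7)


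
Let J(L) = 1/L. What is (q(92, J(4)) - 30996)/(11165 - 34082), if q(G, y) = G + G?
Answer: 30812/22917 ≈ 1.3445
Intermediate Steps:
q(G, y) = 2*G
(q(92, J(4)) - 30996)/(11165 - 34082) = (2*92 - 30996)/(11165 - 34082) = (184 - 30996)/(-22917) = -30812*(-1/22917) = 30812/22917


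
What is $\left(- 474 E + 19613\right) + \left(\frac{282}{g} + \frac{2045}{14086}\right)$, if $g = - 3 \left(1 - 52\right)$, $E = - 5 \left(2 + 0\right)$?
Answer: $\frac{17496282637}{718386} \approx 24355.0$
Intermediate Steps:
$E = -10$ ($E = \left(-5\right) 2 = -10$)
$g = 153$ ($g = \left(-3\right) \left(-51\right) = 153$)
$\left(- 474 E + 19613\right) + \left(\frac{282}{g} + \frac{2045}{14086}\right) = \left(\left(-474\right) \left(-10\right) + 19613\right) + \left(\frac{282}{153} + \frac{2045}{14086}\right) = \left(4740 + 19613\right) + \left(282 \cdot \frac{1}{153} + 2045 \cdot \frac{1}{14086}\right) = 24353 + \left(\frac{94}{51} + \frac{2045}{14086}\right) = 24353 + \frac{1428379}{718386} = \frac{17496282637}{718386}$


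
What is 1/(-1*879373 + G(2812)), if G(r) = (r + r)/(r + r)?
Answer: -1/879372 ≈ -1.1372e-6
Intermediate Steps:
G(r) = 1 (G(r) = (2*r)/((2*r)) = (2*r)*(1/(2*r)) = 1)
1/(-1*879373 + G(2812)) = 1/(-1*879373 + 1) = 1/(-879373 + 1) = 1/(-879372) = -1/879372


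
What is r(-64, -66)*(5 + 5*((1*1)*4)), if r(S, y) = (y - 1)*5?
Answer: -8375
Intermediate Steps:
r(S, y) = -5 + 5*y (r(S, y) = (-1 + y)*5 = -5 + 5*y)
r(-64, -66)*(5 + 5*((1*1)*4)) = (-5 + 5*(-66))*(5 + 5*((1*1)*4)) = (-5 - 330)*(5 + 5*(1*4)) = -335*(5 + 5*4) = -335*(5 + 20) = -335*25 = -8375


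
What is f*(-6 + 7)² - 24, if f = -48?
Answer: -72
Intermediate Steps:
f*(-6 + 7)² - 24 = -48*(-6 + 7)² - 24 = -48*1² - 24 = -48*1 - 24 = -48 - 24 = -72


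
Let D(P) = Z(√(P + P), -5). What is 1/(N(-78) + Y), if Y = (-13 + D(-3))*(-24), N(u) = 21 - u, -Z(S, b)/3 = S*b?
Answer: 137/315507 + 40*I*√6/105169 ≈ 0.00043422 + 0.00093164*I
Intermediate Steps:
Z(S, b) = -3*S*b
D(P) = 15*√2*√P (D(P) = -3*√(P + P)*(-5) = -3*√(2*P)*(-5) = -3*√2*√P*(-5) = 15*√2*√P)
Y = 312 - 360*I*√6 (Y = (-13 + 15*√2*√(-3))*(-24) = (-13 + 15*√2*(I*√3))*(-24) = (-13 + 15*I*√6)*(-24) = 312 - 360*I*√6 ≈ 312.0 - 881.82*I)
1/(N(-78) + Y) = 1/((21 - 1*(-78)) + (312 - 360*I*√6)) = 1/((21 + 78) + (312 - 360*I*√6)) = 1/(99 + (312 - 360*I*√6)) = 1/(411 - 360*I*√6)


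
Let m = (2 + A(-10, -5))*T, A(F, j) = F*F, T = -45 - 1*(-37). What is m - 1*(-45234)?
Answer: 44418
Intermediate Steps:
T = -8 (T = -45 + 37 = -8)
A(F, j) = F²
m = -816 (m = (2 + (-10)²)*(-8) = (2 + 100)*(-8) = 102*(-8) = -816)
m - 1*(-45234) = -816 - 1*(-45234) = -816 + 45234 = 44418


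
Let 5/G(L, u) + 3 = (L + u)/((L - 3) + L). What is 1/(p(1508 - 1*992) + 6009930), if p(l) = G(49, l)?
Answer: 56/336556175 ≈ 1.6639e-7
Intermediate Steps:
G(L, u) = 5/(-3 + (L + u)/(-3 + 2*L)) (G(L, u) = 5/(-3 + (L + u)/((L - 3) + L)) = 5/(-3 + (L + u)/((-3 + L) + L)) = 5/(-3 + (L + u)/(-3 + 2*L)))
p(l) = 475/(-236 + l) (p(l) = 5*(-3 + 2*49)/(9 + l - 5*49) = 5*(-3 + 98)/(9 + l - 245) = 5*95/(-236 + l) = 475/(-236 + l))
1/(p(1508 - 1*992) + 6009930) = 1/(475/(-236 + (1508 - 1*992)) + 6009930) = 1/(475/(-236 + (1508 - 992)) + 6009930) = 1/(475/(-236 + 516) + 6009930) = 1/(475/280 + 6009930) = 1/(475*(1/280) + 6009930) = 1/(95/56 + 6009930) = 1/(336556175/56) = 56/336556175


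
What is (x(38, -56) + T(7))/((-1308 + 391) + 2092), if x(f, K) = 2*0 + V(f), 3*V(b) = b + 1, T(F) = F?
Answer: 4/235 ≈ 0.017021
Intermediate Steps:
V(b) = ⅓ + b/3 (V(b) = (b + 1)/3 = (1 + b)/3 = ⅓ + b/3)
x(f, K) = ⅓ + f/3 (x(f, K) = 2*0 + (⅓ + f/3) = 0 + (⅓ + f/3) = ⅓ + f/3)
(x(38, -56) + T(7))/((-1308 + 391) + 2092) = ((⅓ + (⅓)*38) + 7)/((-1308 + 391) + 2092) = ((⅓ + 38/3) + 7)/(-917 + 2092) = (13 + 7)/1175 = 20*(1/1175) = 4/235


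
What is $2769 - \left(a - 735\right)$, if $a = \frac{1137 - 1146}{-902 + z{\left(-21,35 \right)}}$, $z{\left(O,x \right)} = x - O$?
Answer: $\frac{329375}{94} \approx 3504.0$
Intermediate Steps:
$a = \frac{1}{94}$ ($a = \frac{1137 - 1146}{-902 + \left(35 - -21\right)} = - \frac{9}{-902 + \left(35 + 21\right)} = - \frac{9}{-902 + 56} = - \frac{9}{-846} = \left(-9\right) \left(- \frac{1}{846}\right) = \frac{1}{94} \approx 0.010638$)
$2769 - \left(a - 735\right) = 2769 - \left(\frac{1}{94} - 735\right) = 2769 - - \frac{69089}{94} = 2769 + \frac{69089}{94} = \frac{329375}{94}$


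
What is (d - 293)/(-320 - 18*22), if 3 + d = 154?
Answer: 71/358 ≈ 0.19832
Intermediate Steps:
d = 151 (d = -3 + 154 = 151)
(d - 293)/(-320 - 18*22) = (151 - 293)/(-320 - 18*22) = -142/(-320 - 396) = -142/(-716) = -142*(-1/716) = 71/358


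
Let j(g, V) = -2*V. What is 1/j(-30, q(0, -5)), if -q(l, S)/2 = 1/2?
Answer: 1/2 ≈ 0.50000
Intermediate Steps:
q(l, S) = -1 (q(l, S) = -2/2 = -2*1/2 = -1)
1/j(-30, q(0, -5)) = 1/(-2*(-1)) = 1/2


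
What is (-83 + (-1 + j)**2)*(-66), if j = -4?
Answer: 3828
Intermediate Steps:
(-83 + (-1 + j)**2)*(-66) = (-83 + (-1 - 4)**2)*(-66) = (-83 + (-5)**2)*(-66) = (-83 + 25)*(-66) = -58*(-66) = 3828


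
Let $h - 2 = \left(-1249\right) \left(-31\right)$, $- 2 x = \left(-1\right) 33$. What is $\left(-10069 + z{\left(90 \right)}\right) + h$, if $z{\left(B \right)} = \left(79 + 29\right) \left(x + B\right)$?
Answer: $40154$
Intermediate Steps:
$x = \frac{33}{2}$ ($x = - \frac{\left(-1\right) 33}{2} = \left(- \frac{1}{2}\right) \left(-33\right) = \frac{33}{2} \approx 16.5$)
$z{\left(B \right)} = 1782 + 108 B$ ($z{\left(B \right)} = \left(79 + 29\right) \left(\frac{33}{2} + B\right) = 108 \left(\frac{33}{2} + B\right) = 1782 + 108 B$)
$h = 38721$ ($h = 2 - -38719 = 2 + 38719 = 38721$)
$\left(-10069 + z{\left(90 \right)}\right) + h = \left(-10069 + \left(1782 + 108 \cdot 90\right)\right) + 38721 = \left(-10069 + \left(1782 + 9720\right)\right) + 38721 = \left(-10069 + 11502\right) + 38721 = 1433 + 38721 = 40154$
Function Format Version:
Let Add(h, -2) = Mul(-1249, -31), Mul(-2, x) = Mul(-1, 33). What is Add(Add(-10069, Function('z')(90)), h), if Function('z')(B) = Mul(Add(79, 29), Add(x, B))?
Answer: 40154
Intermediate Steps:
x = Rational(33, 2) (x = Mul(Rational(-1, 2), Mul(-1, 33)) = Mul(Rational(-1, 2), -33) = Rational(33, 2) ≈ 16.500)
Function('z')(B) = Add(1782, Mul(108, B)) (Function('z')(B) = Mul(Add(79, 29), Add(Rational(33, 2), B)) = Mul(108, Add(Rational(33, 2), B)) = Add(1782, Mul(108, B)))
h = 38721 (h = Add(2, Mul(-1249, -31)) = Add(2, 38719) = 38721)
Add(Add(-10069, Function('z')(90)), h) = Add(Add(-10069, Add(1782, Mul(108, 90))), 38721) = Add(Add(-10069, Add(1782, 9720)), 38721) = Add(Add(-10069, 11502), 38721) = Add(1433, 38721) = 40154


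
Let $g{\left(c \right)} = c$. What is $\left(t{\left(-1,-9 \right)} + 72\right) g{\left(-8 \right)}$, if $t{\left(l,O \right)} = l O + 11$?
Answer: $-736$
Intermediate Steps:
$t{\left(l,O \right)} = 11 + O l$ ($t{\left(l,O \right)} = O l + 11 = 11 + O l$)
$\left(t{\left(-1,-9 \right)} + 72\right) g{\left(-8 \right)} = \left(\left(11 - -9\right) + 72\right) \left(-8\right) = \left(\left(11 + 9\right) + 72\right) \left(-8\right) = \left(20 + 72\right) \left(-8\right) = 92 \left(-8\right) = -736$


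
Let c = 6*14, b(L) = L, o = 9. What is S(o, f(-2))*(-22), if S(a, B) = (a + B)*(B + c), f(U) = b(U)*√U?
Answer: -16456 + 4092*I*√2 ≈ -16456.0 + 5787.0*I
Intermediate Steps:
f(U) = U^(3/2) (f(U) = U*√U = U^(3/2))
c = 84
S(a, B) = (84 + B)*(B + a) (S(a, B) = (a + B)*(B + 84) = (B + a)*(84 + B) = (84 + B)*(B + a))
S(o, f(-2))*(-22) = (((-2)^(3/2))² + 84*(-2)^(3/2) + 84*9 + (-2)^(3/2)*9)*(-22) = ((-2*I*√2)² + 84*(-2*I*√2) + 756 - 2*I*√2*9)*(-22) = (-8 - 168*I*√2 + 756 - 18*I*√2)*(-22) = (748 - 186*I*√2)*(-22) = -16456 + 4092*I*√2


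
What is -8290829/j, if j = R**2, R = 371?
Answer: -8290829/137641 ≈ -60.235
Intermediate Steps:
j = 137641 (j = 371**2 = 137641)
-8290829/j = -8290829/137641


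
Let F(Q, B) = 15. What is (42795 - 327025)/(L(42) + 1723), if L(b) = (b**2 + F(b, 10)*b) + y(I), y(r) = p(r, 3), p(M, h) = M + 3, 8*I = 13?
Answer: -2273840/32973 ≈ -68.961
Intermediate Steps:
I = 13/8 (I = (1/8)*13 = 13/8 ≈ 1.6250)
p(M, h) = 3 + M
y(r) = 3 + r
L(b) = 37/8 + b**2 + 15*b (L(b) = (b**2 + 15*b) + (3 + 13/8) = (b**2 + 15*b) + 37/8 = 37/8 + b**2 + 15*b)
(42795 - 327025)/(L(42) + 1723) = (42795 - 327025)/((37/8 + 42**2 + 15*42) + 1723) = -284230/((37/8 + 1764 + 630) + 1723) = -284230/(19189/8 + 1723) = -284230/32973/8 = -284230*8/32973 = -2273840/32973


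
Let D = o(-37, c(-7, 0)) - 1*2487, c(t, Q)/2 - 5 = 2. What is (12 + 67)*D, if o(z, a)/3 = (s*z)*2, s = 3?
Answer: -249087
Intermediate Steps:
c(t, Q) = 14 (c(t, Q) = 10 + 2*2 = 10 + 4 = 14)
o(z, a) = 18*z (o(z, a) = 3*((3*z)*2) = 3*(6*z) = 18*z)
D = -3153 (D = 18*(-37) - 1*2487 = -666 - 2487 = -3153)
(12 + 67)*D = (12 + 67)*(-3153) = 79*(-3153) = -249087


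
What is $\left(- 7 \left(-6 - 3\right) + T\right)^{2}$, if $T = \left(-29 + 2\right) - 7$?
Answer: $841$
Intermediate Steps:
$T = -34$ ($T = -27 - 7 = -34$)
$\left(- 7 \left(-6 - 3\right) + T\right)^{2} = \left(- 7 \left(-6 - 3\right) - 34\right)^{2} = \left(\left(-7\right) \left(-9\right) - 34\right)^{2} = \left(63 - 34\right)^{2} = 29^{2} = 841$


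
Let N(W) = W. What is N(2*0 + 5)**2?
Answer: 25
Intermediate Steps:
N(2*0 + 5)**2 = (2*0 + 5)**2 = (0 + 5)**2 = 5**2 = 25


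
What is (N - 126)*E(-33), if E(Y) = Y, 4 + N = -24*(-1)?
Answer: 3498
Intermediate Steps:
N = 20 (N = -4 - 24*(-1) = -4 + 24 = 20)
(N - 126)*E(-33) = (20 - 126)*(-33) = -106*(-33) = 3498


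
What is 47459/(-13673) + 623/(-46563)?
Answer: -201668336/57877809 ≈ -3.4844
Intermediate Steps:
47459/(-13673) + 623/(-46563) = 47459*(-1/13673) + 623*(-1/46563) = -47459/13673 - 623/46563 = -201668336/57877809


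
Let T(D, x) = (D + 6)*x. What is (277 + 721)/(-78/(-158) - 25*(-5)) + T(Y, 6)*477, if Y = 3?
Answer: 127721827/4957 ≈ 25766.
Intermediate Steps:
T(D, x) = x*(6 + D) (T(D, x) = (6 + D)*x = x*(6 + D))
(277 + 721)/(-78/(-158) - 25*(-5)) + T(Y, 6)*477 = (277 + 721)/(-78/(-158) - 25*(-5)) + (6*(6 + 3))*477 = 998/(-78*(-1/158) + 125) + (6*9)*477 = 998/(39/79 + 125) + 54*477 = 998/(9914/79) + 25758 = 998*(79/9914) + 25758 = 39421/4957 + 25758 = 127721827/4957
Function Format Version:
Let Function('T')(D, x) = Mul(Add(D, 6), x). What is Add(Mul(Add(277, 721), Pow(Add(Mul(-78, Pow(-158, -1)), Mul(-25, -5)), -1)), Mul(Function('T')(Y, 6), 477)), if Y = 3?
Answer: Rational(127721827, 4957) ≈ 25766.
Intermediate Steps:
Function('T')(D, x) = Mul(x, Add(6, D)) (Function('T')(D, x) = Mul(Add(6, D), x) = Mul(x, Add(6, D)))
Add(Mul(Add(277, 721), Pow(Add(Mul(-78, Pow(-158, -1)), Mul(-25, -5)), -1)), Mul(Function('T')(Y, 6), 477)) = Add(Mul(Add(277, 721), Pow(Add(Mul(-78, Pow(-158, -1)), Mul(-25, -5)), -1)), Mul(Mul(6, Add(6, 3)), 477)) = Add(Mul(998, Pow(Add(Mul(-78, Rational(-1, 158)), 125), -1)), Mul(Mul(6, 9), 477)) = Add(Mul(998, Pow(Add(Rational(39, 79), 125), -1)), Mul(54, 477)) = Add(Mul(998, Pow(Rational(9914, 79), -1)), 25758) = Add(Mul(998, Rational(79, 9914)), 25758) = Add(Rational(39421, 4957), 25758) = Rational(127721827, 4957)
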